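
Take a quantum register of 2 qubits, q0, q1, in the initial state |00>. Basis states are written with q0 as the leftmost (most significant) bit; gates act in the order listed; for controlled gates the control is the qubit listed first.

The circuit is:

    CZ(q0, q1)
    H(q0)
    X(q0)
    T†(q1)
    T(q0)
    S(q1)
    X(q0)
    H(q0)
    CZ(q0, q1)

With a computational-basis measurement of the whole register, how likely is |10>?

A full measurement returns |10> with probability 1/2 - sqrt(2)/4.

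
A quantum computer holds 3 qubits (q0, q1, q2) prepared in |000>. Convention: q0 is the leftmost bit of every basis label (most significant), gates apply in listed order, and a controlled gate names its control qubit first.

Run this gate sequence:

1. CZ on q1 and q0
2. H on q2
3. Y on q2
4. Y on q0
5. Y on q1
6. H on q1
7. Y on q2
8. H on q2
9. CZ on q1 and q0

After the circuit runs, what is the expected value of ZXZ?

The expectation value of ZXZ is -1.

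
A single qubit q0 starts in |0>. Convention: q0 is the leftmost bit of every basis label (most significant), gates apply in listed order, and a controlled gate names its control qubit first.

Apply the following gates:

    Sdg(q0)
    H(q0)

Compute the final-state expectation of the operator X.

The observable X averages to 1.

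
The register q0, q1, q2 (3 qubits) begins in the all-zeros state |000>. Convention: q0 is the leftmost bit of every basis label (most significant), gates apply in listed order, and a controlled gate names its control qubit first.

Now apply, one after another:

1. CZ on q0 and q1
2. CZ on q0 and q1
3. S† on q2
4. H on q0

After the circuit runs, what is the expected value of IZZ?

The expectation value of IZZ is 1. Key observation: steps 1-2 multiply out to the identity, so the circuit reduces to the remaining gates.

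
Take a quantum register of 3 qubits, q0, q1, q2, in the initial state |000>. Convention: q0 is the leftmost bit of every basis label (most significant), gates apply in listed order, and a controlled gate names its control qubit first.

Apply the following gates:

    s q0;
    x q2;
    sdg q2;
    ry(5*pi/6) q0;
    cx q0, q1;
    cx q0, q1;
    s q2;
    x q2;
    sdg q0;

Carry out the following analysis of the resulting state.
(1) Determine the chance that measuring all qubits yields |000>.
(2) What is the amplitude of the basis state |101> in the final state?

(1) Outcome |000> occurs with probability 1/2 - sqrt(3)/4.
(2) |101> carries amplitude 0 in the final state.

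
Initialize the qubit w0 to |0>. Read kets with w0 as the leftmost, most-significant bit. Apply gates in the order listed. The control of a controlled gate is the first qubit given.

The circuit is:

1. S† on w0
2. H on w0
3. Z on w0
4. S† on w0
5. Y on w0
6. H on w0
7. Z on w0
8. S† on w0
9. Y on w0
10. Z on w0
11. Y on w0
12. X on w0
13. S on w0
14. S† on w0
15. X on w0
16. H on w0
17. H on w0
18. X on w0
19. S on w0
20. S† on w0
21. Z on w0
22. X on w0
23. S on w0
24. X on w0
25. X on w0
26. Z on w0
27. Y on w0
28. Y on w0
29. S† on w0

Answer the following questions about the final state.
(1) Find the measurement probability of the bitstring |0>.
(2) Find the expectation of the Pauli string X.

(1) Outcome |0> occurs with probability 1/2. Key observation: the block from step 13 through step 20 cancels to the identity and can be dropped.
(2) The observable X averages to -1.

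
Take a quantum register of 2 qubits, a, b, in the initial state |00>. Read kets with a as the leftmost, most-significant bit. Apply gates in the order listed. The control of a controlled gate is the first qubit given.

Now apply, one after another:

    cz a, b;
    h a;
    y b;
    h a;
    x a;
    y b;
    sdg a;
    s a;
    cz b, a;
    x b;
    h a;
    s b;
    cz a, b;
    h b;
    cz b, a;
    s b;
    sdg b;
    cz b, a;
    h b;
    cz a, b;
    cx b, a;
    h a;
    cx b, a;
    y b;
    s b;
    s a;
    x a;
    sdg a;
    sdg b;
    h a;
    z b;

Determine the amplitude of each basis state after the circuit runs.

The final amplitudes are sqrt(2)*I/2 on |00>, 0 on |01>, -sqrt(2)*I/2 on |10>, 0 on |11>. Key observation: steps 13-20 multiply out to the identity, so the circuit reduces to the remaining gates.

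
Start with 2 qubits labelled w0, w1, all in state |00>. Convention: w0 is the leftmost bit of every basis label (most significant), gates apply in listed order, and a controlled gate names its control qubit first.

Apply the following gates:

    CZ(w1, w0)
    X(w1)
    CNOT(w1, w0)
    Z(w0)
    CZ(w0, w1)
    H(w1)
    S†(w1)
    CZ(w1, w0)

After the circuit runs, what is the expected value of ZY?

The expectation value of ZY is 1.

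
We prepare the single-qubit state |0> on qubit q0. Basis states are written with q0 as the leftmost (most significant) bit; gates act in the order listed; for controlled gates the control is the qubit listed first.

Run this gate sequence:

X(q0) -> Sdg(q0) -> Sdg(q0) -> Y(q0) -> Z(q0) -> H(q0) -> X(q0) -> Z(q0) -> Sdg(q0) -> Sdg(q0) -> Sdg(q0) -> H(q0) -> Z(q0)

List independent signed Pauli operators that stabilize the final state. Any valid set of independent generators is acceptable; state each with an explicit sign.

The stabilizer group can be generated by -Y, among other valid generating sets.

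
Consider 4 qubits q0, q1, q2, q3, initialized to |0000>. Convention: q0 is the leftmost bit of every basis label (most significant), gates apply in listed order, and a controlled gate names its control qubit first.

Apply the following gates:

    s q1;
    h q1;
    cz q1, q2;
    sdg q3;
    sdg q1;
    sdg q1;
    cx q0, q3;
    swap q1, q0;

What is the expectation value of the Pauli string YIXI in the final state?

In the final state, YIXI has expectation 0.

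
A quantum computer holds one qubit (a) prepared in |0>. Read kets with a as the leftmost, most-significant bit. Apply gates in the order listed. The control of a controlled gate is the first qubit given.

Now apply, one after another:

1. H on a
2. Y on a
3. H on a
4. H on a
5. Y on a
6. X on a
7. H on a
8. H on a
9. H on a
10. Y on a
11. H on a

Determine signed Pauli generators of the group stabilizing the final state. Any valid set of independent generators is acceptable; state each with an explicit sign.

One valid set of independent stabilizer generators is -X (any independent generating set of the same group is equally correct).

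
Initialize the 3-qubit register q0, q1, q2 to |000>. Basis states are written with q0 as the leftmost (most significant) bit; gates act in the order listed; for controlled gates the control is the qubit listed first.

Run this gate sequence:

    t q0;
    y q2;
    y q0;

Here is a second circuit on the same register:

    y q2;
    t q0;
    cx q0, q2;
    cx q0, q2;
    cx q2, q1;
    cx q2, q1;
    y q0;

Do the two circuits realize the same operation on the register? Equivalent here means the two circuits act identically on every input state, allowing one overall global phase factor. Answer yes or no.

Yes — the two circuits implement the same unitary up to a global phase.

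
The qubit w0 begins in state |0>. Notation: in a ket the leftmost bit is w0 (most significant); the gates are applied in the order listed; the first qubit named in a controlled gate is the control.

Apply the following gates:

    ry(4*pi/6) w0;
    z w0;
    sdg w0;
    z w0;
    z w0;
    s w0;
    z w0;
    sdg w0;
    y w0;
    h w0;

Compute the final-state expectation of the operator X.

In the final state, X has expectation 1/2.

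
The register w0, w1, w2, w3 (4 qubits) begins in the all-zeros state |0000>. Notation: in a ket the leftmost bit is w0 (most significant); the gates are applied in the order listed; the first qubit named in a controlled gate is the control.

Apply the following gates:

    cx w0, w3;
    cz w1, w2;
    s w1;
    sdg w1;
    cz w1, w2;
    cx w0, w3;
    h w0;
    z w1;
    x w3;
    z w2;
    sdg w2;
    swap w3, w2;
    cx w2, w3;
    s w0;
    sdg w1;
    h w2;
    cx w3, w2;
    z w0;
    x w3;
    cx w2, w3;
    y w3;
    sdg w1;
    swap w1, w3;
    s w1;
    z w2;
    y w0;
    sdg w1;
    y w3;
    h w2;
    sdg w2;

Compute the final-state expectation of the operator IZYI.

The observable IZYI averages to 1. Key observation: the block from step 1 through step 6 cancels to the identity and can be dropped.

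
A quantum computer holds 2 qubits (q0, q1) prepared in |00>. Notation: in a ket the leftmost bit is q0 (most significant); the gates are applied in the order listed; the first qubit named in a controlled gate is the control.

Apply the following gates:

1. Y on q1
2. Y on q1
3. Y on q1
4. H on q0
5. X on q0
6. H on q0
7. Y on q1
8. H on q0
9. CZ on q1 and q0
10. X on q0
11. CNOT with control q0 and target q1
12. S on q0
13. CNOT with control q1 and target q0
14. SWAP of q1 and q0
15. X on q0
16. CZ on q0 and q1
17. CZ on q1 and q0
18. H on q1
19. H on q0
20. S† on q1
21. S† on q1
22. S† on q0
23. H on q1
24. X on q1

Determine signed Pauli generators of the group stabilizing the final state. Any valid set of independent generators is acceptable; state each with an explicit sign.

The final state is stabilized by the group generated by +XI, +IZ; other independent generating sets are equally valid.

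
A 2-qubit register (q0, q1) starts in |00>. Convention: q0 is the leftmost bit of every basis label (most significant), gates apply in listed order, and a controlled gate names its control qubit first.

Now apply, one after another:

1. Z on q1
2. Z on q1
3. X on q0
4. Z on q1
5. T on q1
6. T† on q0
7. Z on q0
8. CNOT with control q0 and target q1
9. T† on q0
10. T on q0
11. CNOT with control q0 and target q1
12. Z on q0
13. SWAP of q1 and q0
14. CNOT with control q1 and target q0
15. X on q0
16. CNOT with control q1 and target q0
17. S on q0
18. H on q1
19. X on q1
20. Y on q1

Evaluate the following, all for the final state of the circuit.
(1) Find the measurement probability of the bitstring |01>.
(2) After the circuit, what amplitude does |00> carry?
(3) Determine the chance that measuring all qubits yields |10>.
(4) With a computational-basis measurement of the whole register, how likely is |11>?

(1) Outcome |01> occurs with probability 0. Key observation: the block from step 7 through step 12 cancels to the identity and can be dropped.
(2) |00> carries amplitude 0 in the final state.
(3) The probability of measuring |10> is 1/2.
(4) The probability of measuring |11> is 1/2.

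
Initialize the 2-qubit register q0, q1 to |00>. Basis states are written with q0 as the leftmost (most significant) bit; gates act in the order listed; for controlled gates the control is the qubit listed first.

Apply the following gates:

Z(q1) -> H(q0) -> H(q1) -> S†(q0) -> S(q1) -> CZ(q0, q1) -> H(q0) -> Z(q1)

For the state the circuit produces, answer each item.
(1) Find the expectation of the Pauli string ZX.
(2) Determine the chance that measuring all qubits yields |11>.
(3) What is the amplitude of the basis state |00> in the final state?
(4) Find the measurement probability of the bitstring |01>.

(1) In the final state, ZX has expectation 1.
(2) The probability of measuring |11> is 1/4.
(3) The amplitude on |00> is sqrt(2)*(1 - I)/4.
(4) The probability of measuring |01> is 1/4.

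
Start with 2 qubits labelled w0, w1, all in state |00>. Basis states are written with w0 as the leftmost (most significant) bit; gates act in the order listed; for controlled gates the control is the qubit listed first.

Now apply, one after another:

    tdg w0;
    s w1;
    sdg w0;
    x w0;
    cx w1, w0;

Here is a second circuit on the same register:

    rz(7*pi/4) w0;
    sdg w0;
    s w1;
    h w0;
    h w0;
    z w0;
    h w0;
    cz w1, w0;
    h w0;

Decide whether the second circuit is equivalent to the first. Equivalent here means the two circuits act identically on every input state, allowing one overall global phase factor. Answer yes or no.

No: there is an input state on which the two circuits produce genuinely different outputs (not merely differing by a phase).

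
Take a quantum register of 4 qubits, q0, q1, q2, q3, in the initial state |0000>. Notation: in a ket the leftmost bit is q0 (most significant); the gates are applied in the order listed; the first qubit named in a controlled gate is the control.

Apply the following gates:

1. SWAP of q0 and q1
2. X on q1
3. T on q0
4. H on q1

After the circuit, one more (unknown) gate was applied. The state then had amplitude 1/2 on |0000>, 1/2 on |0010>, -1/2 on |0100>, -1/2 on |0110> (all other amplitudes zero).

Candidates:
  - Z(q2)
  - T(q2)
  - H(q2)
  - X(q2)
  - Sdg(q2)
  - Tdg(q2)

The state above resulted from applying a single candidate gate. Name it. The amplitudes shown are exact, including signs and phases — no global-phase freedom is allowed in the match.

The unique candidate consistent with the amplitudes is H(q2).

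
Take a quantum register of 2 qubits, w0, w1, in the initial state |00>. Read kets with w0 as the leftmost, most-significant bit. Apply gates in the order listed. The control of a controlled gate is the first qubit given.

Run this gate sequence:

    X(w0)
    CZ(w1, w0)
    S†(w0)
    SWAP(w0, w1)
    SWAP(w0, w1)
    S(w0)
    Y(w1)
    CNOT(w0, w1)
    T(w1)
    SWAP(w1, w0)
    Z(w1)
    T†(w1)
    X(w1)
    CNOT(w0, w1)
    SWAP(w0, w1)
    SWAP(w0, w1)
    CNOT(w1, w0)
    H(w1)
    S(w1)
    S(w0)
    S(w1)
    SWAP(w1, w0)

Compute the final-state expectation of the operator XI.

The observable XI averages to -1. Key observation: the block from step 3 through step 6 cancels to the identity and can be dropped.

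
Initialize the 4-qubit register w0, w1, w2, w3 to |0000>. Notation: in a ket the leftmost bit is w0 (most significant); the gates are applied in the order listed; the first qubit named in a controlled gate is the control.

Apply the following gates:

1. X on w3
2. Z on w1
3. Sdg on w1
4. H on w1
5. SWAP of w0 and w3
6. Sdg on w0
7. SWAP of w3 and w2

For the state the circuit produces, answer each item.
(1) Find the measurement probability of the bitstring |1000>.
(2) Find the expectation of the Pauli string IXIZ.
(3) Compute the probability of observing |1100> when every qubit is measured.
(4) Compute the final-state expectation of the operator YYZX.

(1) A full measurement returns |1000> with probability 1/2.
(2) In the final state, IXIZ has expectation 1.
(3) A full measurement returns |1100> with probability 1/2.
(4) In the final state, YYZX has expectation 0.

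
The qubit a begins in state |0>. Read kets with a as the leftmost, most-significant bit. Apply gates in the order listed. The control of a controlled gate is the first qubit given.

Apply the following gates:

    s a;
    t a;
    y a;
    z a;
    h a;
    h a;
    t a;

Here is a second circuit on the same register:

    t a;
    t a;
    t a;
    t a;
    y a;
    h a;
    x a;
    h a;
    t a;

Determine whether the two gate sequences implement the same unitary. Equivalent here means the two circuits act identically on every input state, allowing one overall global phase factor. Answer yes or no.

No — the two circuits implement different unitaries, even allowing a global phase.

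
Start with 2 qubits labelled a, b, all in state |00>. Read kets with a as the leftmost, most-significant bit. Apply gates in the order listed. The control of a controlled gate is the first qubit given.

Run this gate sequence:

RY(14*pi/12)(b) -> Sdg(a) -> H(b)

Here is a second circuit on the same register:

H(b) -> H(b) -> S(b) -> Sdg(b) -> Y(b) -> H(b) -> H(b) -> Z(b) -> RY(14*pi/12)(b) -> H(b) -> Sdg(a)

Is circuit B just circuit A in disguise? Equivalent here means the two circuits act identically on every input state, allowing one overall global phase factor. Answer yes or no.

No — the two circuits implement different unitaries, even allowing a global phase.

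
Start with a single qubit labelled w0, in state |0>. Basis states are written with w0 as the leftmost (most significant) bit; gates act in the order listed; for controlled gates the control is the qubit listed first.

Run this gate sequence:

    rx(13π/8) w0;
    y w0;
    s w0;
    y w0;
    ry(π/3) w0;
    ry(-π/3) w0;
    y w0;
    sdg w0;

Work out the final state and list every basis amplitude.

The resulting statevector has amplitude -sin(3*pi/16) on |0>, -I*cos(3*pi/16) on |1>. Key observation: steps 4-7 multiply out to the identity, so the circuit reduces to the remaining gates.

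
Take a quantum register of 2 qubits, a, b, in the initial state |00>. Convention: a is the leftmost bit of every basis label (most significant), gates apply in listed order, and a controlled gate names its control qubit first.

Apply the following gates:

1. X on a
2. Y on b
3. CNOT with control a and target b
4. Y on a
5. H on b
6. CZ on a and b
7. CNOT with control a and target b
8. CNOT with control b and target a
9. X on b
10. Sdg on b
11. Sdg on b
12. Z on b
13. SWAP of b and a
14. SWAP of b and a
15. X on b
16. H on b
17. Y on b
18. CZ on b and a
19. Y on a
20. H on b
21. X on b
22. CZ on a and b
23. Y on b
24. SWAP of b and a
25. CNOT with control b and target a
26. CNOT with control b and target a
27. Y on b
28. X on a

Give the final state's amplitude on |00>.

The final state's coefficient on |00> equals sqrt(2)/2. Key observation: gates 13-14 undo each other exactly, leaving only the rest of the circuit to track.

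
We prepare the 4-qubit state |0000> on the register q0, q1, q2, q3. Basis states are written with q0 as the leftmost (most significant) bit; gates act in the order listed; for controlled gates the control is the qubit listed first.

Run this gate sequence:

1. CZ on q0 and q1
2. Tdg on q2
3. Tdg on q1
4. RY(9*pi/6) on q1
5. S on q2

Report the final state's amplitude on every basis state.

The resulting statevector has amplitude -sqrt(2)/2 on |0000>, sqrt(2)/2 on |0100>, and 0 on every other basis state.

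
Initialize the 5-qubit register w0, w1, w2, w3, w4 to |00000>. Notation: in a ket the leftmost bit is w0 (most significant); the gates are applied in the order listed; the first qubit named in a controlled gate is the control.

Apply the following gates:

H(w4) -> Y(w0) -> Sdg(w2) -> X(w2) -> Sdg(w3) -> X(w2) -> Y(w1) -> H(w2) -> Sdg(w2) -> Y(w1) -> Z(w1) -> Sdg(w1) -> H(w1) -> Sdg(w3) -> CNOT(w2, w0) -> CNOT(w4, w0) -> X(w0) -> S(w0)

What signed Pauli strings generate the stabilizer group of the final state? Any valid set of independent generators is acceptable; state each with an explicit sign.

The stabilizer group can be generated by +XIZIY, +IXIII, -IIYIX, +ZIZIZ, +IIIZI, among other valid generating sets.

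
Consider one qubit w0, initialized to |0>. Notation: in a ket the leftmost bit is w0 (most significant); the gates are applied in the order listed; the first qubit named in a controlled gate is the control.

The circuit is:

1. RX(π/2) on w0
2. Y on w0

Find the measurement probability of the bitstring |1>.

A full measurement returns |1> with probability 1/2.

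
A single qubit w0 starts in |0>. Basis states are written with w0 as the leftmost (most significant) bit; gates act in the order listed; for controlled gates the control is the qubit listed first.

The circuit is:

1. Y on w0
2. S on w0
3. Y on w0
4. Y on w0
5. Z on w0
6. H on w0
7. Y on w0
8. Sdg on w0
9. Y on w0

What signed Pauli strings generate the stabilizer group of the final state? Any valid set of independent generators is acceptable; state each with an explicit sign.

The stabilizer group can be generated by -Y, among other valid generating sets.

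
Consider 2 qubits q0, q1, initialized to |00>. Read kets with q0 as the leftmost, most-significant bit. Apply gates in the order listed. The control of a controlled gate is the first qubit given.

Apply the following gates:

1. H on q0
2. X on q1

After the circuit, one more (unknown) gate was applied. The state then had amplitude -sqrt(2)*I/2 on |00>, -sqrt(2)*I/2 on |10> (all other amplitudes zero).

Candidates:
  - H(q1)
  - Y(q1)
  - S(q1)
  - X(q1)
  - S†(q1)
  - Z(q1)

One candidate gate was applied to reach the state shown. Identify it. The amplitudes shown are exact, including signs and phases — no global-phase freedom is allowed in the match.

It was Y(q1) that produced the state shown.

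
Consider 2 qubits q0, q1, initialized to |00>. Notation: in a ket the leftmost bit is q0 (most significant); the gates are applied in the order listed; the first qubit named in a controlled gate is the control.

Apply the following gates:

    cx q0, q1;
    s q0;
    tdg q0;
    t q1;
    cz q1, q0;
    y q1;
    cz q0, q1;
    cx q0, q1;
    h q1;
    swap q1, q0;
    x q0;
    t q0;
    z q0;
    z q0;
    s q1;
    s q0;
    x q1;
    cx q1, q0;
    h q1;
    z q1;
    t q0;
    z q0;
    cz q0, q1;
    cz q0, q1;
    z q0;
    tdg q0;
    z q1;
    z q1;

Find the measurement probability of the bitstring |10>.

Outcome |10> occurs with probability 1/4. Key observation: the block from step 20 through step 27 cancels to the identity and can be dropped.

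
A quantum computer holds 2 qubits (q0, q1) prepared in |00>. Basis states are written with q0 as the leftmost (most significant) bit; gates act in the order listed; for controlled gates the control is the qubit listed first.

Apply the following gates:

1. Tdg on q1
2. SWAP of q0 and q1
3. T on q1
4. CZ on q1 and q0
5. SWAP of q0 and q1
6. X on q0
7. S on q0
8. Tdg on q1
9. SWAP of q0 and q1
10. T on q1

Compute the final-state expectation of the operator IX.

The observable IX averages to 0.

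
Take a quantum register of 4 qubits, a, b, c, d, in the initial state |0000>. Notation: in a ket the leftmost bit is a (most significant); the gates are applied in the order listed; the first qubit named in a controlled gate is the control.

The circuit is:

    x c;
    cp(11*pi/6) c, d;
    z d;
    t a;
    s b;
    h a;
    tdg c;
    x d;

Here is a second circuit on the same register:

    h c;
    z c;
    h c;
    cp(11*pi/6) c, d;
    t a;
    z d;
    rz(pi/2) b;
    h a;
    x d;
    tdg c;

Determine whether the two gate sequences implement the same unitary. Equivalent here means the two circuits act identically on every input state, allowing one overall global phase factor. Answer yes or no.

Yes: on every input state the two circuits agree up to one overall phase factor.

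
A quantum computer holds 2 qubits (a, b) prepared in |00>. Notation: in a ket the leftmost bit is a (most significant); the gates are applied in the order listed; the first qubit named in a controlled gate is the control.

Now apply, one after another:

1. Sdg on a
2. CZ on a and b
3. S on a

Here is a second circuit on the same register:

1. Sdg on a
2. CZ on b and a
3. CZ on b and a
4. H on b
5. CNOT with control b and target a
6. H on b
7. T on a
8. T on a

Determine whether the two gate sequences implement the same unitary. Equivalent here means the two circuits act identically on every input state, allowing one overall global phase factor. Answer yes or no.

No: there is an input state on which the two circuits produce genuinely different outputs (not merely differing by a phase).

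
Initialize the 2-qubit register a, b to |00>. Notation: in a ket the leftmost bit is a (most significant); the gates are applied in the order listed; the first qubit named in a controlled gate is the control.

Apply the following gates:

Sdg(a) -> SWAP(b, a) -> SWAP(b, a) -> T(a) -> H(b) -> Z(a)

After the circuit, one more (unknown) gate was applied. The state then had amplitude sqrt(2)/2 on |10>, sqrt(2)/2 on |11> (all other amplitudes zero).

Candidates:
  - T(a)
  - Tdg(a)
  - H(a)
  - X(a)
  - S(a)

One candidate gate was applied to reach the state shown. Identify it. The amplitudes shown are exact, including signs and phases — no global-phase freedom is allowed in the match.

It was X(a) that produced the state shown. Key observation: gates 2-3 undo each other exactly, leaving only the rest of the circuit to track.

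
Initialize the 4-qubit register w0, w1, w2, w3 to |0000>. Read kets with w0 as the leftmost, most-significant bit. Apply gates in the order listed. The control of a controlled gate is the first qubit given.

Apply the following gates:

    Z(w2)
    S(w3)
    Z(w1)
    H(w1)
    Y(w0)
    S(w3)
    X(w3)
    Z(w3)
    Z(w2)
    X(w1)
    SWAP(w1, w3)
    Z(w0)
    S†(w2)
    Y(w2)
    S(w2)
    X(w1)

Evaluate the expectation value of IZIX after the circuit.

In the final state, IZIX has expectation 1.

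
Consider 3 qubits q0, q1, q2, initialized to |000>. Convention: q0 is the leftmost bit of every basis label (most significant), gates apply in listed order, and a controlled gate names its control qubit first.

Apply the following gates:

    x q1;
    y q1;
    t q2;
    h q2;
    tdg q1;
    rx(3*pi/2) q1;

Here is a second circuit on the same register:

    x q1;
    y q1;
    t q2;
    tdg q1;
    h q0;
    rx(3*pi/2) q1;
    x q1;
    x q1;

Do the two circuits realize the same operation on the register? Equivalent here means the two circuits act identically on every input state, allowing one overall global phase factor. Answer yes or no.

No, they are not equivalent — no single phase factor reconciles the two unitaries.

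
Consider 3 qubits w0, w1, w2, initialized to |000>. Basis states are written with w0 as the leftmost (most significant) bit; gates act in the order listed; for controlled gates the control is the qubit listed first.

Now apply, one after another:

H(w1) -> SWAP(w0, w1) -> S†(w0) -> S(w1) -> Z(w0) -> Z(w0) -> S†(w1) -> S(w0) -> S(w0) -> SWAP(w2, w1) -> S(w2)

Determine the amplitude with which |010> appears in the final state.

The amplitude on |010> is 0.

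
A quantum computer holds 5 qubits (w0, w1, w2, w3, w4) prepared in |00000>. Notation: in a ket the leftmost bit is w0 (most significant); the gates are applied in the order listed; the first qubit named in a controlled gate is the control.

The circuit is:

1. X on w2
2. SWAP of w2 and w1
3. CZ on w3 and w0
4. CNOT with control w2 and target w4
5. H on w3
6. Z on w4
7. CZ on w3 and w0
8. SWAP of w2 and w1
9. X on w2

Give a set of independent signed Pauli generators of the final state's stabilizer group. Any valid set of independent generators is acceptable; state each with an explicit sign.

The stabilizer group can be generated by +IIIXI, +ZIIII, +IZIII, +IIZII, +IIIIZ, among other valid generating sets.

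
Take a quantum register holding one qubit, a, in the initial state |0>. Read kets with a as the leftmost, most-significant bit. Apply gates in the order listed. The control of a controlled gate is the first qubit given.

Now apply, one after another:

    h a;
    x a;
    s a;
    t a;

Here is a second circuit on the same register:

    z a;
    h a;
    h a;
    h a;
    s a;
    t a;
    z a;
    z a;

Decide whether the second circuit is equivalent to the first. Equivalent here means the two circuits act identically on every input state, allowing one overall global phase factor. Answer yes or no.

Yes: on every input state the two circuits agree up to one overall phase factor.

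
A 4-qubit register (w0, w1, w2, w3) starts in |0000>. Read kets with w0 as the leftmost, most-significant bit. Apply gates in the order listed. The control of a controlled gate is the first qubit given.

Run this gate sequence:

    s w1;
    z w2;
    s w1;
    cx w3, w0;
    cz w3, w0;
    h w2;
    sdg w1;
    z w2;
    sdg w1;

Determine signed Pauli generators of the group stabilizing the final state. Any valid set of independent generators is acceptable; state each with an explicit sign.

One valid set of independent stabilizer generators is -IIXI, +ZIII, +IZII, +IIIZ (any independent generating set of the same group is equally correct).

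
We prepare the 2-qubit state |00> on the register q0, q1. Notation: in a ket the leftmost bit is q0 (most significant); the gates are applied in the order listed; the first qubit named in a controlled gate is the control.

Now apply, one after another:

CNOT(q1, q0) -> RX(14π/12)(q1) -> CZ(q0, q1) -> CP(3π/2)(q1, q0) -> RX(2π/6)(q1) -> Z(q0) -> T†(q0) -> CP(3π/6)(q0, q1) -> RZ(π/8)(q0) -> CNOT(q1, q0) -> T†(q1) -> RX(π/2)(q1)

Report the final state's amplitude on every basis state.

The final amplitudes are exp(15*I*pi/16)/2 on |00>, exp(7*I*pi/16)/2 on |01>, exp(11*I*pi/16)/2 on |10>, -exp(3*I*pi/16)/2 on |11>.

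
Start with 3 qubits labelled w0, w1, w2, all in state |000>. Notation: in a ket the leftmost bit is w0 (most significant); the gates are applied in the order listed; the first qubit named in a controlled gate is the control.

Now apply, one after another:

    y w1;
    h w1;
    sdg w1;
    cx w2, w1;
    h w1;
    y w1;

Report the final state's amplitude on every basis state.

After the circuit, the state carries amplitude 1/2 - I/2 on |000>, -1/2 - I/2 on |010>, and 0 on every other basis state.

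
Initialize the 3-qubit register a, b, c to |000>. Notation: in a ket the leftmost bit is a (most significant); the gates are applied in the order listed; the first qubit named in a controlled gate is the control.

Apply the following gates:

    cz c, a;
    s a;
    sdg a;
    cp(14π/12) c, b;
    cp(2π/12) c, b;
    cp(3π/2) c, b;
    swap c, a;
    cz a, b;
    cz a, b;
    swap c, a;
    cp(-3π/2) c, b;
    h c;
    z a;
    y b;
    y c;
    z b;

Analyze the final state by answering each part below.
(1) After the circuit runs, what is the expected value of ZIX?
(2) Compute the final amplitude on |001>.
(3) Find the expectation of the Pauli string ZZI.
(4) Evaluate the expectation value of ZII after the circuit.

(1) In the final state, ZIX has expectation -1. Key observation: the block from step 6 through step 11 cancels to the identity and can be dropped.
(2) The amplitude on |001> is 0.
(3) The observable ZZI averages to -1.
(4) The observable ZII averages to 1.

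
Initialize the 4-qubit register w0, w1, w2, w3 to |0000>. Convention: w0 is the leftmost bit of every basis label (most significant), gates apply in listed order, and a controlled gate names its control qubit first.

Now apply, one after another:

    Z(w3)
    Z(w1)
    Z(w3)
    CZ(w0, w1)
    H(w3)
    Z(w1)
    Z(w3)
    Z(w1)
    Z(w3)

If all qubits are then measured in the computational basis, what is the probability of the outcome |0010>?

Outcome |0010> occurs with probability 0.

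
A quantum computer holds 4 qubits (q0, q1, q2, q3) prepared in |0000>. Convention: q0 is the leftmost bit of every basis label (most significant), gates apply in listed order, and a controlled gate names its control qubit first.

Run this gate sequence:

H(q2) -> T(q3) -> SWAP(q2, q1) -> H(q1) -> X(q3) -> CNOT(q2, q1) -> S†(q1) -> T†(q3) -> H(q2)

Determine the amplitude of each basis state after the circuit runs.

The resulting statevector has amplitude -sqrt(2)*exp(3*I*pi/4)/2 on |0001>, -sqrt(2)*exp(3*I*pi/4)/2 on |0011>, and 0 on every other basis state.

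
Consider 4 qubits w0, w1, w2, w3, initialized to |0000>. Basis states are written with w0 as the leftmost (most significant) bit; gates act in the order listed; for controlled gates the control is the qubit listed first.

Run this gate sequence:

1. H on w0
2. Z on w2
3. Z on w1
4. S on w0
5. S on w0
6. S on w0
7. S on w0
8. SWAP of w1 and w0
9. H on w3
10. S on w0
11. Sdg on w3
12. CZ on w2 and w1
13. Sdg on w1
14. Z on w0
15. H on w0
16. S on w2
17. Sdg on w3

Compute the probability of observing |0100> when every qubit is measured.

A full measurement returns |0100> with probability 1/8. Key observation: steps 4-7 multiply out to the identity, so the circuit reduces to the remaining gates.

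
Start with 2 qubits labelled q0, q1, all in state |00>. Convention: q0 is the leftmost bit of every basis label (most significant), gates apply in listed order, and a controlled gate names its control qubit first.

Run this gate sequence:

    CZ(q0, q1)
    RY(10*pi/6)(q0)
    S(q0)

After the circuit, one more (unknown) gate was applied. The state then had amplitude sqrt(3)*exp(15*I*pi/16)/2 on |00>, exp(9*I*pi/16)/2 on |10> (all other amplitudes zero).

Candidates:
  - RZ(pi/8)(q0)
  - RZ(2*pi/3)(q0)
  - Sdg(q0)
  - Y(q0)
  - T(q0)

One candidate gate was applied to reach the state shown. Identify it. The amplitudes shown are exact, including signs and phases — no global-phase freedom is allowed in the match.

It was RZ(pi/8)(q0) that produced the state shown.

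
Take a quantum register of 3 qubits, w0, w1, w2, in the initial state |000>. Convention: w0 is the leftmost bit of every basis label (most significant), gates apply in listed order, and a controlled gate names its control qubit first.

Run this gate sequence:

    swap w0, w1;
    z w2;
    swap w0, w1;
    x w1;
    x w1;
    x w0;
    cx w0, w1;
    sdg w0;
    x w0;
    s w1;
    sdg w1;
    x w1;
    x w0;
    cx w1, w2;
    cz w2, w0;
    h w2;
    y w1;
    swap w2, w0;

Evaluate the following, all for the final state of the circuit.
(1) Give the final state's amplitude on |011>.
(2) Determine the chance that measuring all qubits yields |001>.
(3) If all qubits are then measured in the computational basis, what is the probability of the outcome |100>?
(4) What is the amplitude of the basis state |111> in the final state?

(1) |011> carries amplitude sqrt(2)/2 in the final state. Key observation: the block from step 4 through step 5 cancels to the identity and can be dropped.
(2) Outcome |001> occurs with probability 0.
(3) Outcome |100> occurs with probability 0.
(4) |111> carries amplitude sqrt(2)/2 in the final state.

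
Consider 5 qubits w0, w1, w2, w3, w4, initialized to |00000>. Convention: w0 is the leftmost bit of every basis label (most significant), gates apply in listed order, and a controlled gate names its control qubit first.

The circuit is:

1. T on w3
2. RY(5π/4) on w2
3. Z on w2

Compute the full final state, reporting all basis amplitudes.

The final amplitudes are -sqrt(2 - sqrt(2))/2 on |00000>, -sqrt(sqrt(2) + 2)/2 on |00100>, and 0 on every other basis state.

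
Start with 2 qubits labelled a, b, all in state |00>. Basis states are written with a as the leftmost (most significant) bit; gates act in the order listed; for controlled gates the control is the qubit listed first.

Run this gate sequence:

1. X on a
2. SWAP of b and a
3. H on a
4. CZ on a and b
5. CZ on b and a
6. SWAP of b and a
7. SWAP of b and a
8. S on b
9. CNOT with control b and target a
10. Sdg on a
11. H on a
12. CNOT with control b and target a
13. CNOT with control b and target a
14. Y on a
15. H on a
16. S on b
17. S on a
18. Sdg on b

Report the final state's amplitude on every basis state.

After the circuit, the state carries amplitude 0 on |00>, sqrt(2)*I/2 on |01>, 0 on |10>, sqrt(2)*I/2 on |11>. Key observation: steps 6-7 multiply out to the identity, so the circuit reduces to the remaining gates.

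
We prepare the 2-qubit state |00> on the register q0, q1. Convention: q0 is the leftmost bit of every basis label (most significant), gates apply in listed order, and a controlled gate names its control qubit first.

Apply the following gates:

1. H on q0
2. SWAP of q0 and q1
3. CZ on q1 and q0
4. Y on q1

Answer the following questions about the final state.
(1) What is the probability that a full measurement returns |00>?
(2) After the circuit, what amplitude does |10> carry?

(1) Outcome |00> occurs with probability 1/2.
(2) |10> carries amplitude 0 in the final state.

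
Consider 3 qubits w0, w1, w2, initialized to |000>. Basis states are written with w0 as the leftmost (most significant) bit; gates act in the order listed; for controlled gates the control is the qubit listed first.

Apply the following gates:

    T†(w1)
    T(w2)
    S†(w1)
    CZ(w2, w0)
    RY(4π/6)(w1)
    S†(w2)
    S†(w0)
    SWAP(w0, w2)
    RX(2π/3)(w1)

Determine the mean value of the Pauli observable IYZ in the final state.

In the final state, IYZ has expectation sqrt(3)/4.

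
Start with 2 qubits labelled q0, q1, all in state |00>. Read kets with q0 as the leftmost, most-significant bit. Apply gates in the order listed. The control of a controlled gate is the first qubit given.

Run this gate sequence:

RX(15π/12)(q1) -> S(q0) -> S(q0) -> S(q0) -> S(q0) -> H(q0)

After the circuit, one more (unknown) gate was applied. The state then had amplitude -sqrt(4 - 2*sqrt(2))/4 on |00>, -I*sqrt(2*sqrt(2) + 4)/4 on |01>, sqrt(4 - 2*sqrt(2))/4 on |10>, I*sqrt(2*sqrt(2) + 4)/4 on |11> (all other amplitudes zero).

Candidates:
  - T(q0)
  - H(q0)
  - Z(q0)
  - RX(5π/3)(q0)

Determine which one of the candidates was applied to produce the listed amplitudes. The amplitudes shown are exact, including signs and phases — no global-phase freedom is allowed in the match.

It was Z(q0) that produced the state shown.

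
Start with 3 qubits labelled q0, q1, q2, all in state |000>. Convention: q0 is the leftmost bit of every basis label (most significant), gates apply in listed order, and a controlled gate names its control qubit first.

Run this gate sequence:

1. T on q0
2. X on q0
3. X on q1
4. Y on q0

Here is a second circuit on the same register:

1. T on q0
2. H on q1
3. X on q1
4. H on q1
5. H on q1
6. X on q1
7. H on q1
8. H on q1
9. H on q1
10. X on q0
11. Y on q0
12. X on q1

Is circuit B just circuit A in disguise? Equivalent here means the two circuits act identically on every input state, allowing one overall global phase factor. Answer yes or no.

Yes: on every input state the two circuits agree up to one overall phase factor.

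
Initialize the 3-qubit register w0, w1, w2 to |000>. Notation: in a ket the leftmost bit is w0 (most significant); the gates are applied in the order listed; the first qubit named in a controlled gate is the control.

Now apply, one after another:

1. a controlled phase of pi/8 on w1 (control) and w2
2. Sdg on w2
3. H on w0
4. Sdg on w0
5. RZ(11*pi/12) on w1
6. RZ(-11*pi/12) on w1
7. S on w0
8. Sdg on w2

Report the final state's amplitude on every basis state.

The final amplitudes are sqrt(2)/2 on |000>, sqrt(2)/2 on |100>, and 0 on every other basis state. Key observation: steps 4-7 multiply out to the identity, so the circuit reduces to the remaining gates.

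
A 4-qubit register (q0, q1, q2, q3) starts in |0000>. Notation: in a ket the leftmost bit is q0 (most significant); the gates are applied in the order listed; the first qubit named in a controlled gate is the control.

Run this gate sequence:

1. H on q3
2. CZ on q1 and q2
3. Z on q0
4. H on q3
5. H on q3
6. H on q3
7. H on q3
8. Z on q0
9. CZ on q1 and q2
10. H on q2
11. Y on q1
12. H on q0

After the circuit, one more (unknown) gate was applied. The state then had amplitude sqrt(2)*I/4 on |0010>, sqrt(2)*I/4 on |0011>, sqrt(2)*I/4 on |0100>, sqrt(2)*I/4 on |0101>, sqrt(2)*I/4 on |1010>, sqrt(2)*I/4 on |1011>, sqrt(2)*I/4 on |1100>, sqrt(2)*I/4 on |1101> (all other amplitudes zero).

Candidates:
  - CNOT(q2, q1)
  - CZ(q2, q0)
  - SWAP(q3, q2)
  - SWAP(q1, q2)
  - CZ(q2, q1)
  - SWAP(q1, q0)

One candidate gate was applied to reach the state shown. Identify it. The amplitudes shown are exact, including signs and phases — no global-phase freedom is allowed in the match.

The applied gate was CNOT(q2, q1). Key observation: steps 2-9 multiply out to the identity, so the circuit reduces to the remaining gates.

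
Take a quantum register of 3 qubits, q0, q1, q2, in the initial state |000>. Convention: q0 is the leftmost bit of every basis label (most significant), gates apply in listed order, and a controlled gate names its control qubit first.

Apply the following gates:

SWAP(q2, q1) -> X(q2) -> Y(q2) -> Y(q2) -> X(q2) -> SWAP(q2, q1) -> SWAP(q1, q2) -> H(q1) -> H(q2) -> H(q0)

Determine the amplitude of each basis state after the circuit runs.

The final amplitudes are sqrt(2)/4 on |000>, sqrt(2)/4 on |001>, sqrt(2)/4 on |010>, sqrt(2)/4 on |011>, sqrt(2)/4 on |100>, sqrt(2)/4 on |101>, sqrt(2)/4 on |110>, sqrt(2)/4 on |111>. Key observation: steps 1-6 multiply out to the identity, so the circuit reduces to the remaining gates.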